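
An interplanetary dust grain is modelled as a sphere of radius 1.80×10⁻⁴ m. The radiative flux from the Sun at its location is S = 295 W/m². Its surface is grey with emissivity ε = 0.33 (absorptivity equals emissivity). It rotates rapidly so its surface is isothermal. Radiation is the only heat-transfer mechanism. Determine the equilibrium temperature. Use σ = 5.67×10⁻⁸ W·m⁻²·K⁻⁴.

T ≈ 190 K

At equilibrium, absorbed power = emitted power.
Absorbing cross-section = πr² = 1.018×10⁻⁷ m²; emitting surface = 4πr² = 4.072×10⁻⁷ m² (ratio 4).
εS·A_cross = εσ·A_surf·T⁴  ⇒  T⁴ = S/(4σ)   (ε cancels).
T⁴ = 295/(4·5.67×10⁻⁸) = 1.301×10⁹ K⁴.
T = (1.301×10⁹)^(1/4).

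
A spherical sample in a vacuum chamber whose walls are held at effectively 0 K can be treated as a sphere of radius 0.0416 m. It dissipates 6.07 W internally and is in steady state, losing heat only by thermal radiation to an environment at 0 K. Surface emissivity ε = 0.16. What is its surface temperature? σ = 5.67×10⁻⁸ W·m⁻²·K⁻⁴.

Steady state: internal power = radiated power, P = εσA T⁴.
Radiating area A = 4πr² = 0.02175 m².
T⁴ = P/(εσA) = 6.07/(0.16·5.67×10⁻⁸·0.02175) = 3.077×10¹⁰ K⁴.
T = (3.077×10¹⁰)^(1/4).

T ≈ 419 K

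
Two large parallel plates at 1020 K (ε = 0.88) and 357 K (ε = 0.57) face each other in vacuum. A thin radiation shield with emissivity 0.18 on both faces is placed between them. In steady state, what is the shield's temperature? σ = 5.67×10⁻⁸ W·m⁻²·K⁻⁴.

T_s ≈ 871 K

In steady state the net flux on the hot side equals that on the cold side.
σ(T₁⁴−T_s⁴)/D₁ = σ(T_s⁴−T₂⁴)/D₂, with D₁ = 1/ε₁+1/ε_s−1 = 5.692, D₂ = 1/ε_s+1/ε₂−1 = 6.310.
Solve for T_s⁴: T_s⁴ = (D₂·T₁⁴ + D₁·T₂⁴)/(D₁+D₂) = 5.768×10¹¹ K⁴.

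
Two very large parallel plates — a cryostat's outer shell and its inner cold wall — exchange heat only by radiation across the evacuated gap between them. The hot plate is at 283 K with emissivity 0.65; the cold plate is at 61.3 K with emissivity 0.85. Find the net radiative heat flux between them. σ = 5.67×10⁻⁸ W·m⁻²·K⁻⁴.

q ≈ 212 W/m²

For two infinite grey parallel plates, q = σ(T₁⁴ − T₂⁴)/(1/ε₁ + 1/ε₂ − 1).
T₁⁴ − T₂⁴ = 6.414×10⁹ − 1.412×10⁷ = 6.400×10⁹ K⁴.
1/ε₁ + 1/ε₂ − 1 = 1.538 + 1.176 − 1 = 1.715.
q = 5.67×10⁻⁸ × 6.400×10⁹ / 1.715.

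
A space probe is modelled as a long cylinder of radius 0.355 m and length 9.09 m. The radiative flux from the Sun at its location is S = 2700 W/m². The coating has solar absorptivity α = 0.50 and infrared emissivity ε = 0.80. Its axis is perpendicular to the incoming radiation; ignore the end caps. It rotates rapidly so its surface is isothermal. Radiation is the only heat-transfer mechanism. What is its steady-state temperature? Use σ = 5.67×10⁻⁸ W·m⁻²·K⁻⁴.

At equilibrium, absorbed power = emitted power.
Absorbing cross-section = 2rL = 6.454 m²; emitting surface = 2πrL = 20.28 m² (ratio π).
αS·A_cross = εσ·A_surf·T⁴  ⇒  T⁴ = αS/(ε·πσ).
T⁴ = 0.500·2700/(0.80·π·5.67×10⁻⁸) = 9.474×10⁹ K⁴.
T = (9.474×10⁹)^(1/4).

T ≈ 312 K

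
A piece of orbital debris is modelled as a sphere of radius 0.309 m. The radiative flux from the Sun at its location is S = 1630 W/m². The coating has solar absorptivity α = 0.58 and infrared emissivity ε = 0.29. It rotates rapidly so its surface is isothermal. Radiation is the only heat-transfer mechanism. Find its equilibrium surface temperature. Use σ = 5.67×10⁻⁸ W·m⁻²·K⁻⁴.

At equilibrium, absorbed power = emitted power.
Absorbing cross-section = πr² = 0.3000 m²; emitting surface = 4πr² = 1.200 m² (ratio 4).
αS·A_cross = εσ·A_surf·T⁴  ⇒  T⁴ = αS/(ε·4σ).
T⁴ = 0.580·1630/(0.29·4·5.67×10⁻⁸) = 1.437×10¹⁰ K⁴.
T = (1.437×10¹⁰)^(1/4).

T ≈ 346 K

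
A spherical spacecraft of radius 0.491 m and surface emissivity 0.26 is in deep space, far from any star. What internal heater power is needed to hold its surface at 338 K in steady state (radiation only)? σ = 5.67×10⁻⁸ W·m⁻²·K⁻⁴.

P = εσ·4πr²·T⁴.
4πr² = 3.030 m²; T⁴ = 1.305×10¹⁰ K⁴.
P = 0.26·5.67×10⁻⁸·3.030·1.305×10¹⁰.

P ≈ 583 W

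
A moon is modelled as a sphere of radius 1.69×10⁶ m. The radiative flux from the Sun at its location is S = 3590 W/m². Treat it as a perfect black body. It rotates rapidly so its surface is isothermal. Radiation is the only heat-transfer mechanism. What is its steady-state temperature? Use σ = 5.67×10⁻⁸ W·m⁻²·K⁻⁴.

At equilibrium, absorbed power = emitted power.
Absorbing cross-section = πr² = 8.973×10¹² m²; emitting surface = 4πr² = 3.589×10¹³ m² (ratio 4).
S·A_cross = εσ·A_surf·T⁴  ⇒  T⁴ = S/(4σ).
T⁴ = 1.00·3590/(4·5.67×10⁻⁸) = 1.583×10¹⁰ K⁴.
T = (1.583×10¹⁰)^(1/4).

T ≈ 355 K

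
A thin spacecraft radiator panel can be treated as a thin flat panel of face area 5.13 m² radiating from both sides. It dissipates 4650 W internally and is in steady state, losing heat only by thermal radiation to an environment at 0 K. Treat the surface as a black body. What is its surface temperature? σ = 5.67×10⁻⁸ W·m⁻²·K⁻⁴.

Steady state: internal power = radiated power, P = εσA T⁴.
Radiating area A = 2·5.13 = 10.26 m².
T⁴ = P/(εσA) = 4650/(1.0·5.67×10⁻⁸·10.26) = 7.993×10⁹ K⁴.
T = (7.993×10⁹)^(1/4).

T ≈ 299 K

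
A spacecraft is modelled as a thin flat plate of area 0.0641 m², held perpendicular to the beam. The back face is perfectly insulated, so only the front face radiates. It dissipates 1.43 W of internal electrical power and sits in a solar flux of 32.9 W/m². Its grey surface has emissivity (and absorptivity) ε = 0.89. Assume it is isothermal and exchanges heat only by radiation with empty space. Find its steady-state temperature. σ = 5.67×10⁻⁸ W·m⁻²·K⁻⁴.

At steady state, absorbed solar power + internal power = radiated power.
Absorbed: α·S·A_cross = 0.89·32.9·0.06410 = 1.877 W (cross-section A).
Total input = 1.877 + 1.43 = 3.307 W.
Radiated: εσ·A_surf·T⁴ with A_surf = A = 0.06410 m².
T⁴ = 3.307/(0.89·5.67×10⁻⁸·0.06410) = 1.022×10⁹ K⁴.

T ≈ 179 K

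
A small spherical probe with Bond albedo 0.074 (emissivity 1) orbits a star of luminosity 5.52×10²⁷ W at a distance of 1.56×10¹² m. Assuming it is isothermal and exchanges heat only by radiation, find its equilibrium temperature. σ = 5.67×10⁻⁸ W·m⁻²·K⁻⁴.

T ≈ 165 K

First find the stellar flux at distance d: S = L/(4πd²) = 5.52×10²⁷/(4π·(1.56×10¹²)²) = 180.5 W/m².
For an isothermal sphere, absorbed (1−a)S·πr² = emitted σ·4πr²·T⁴, so T⁴ = (1−a)S/(4σ).
T⁴ = 0.926·180.5/(4·5.67×10⁻⁸) = 7.370×10⁸ K⁴.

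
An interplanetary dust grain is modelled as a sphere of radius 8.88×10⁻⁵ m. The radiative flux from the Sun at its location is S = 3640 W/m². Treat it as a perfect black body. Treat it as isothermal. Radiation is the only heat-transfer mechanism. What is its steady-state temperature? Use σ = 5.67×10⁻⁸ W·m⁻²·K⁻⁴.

At equilibrium, absorbed power = emitted power.
Absorbing cross-section = πr² = 2.477×10⁻⁸ m²; emitting surface = 4πr² = 9.909×10⁻⁸ m² (ratio 4).
S·A_cross = εσ·A_surf·T⁴  ⇒  T⁴ = S/(4σ).
T⁴ = 1.00·3640/(4·5.67×10⁻⁸) = 1.605×10¹⁰ K⁴.
T = (1.605×10¹⁰)^(1/4).

T ≈ 356 K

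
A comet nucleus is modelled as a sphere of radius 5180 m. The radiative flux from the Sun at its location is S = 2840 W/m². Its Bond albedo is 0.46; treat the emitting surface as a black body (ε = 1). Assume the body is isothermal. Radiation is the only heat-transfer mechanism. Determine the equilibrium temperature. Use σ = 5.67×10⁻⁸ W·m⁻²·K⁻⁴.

At equilibrium, absorbed power = emitted power.
Absorbing cross-section = πr² = 8.430×10⁷ m²; emitting surface = 4πr² = 3.372×10⁸ m² (ratio 4).
(1−a)S·A_cross = εσ·A_surf·T⁴  ⇒  T⁴ = (1−a)S/(4σ).
T⁴ = 0.540·2840/(4·5.67×10⁻⁸) = 6.762×10⁹ K⁴.
T = (6.762×10⁹)^(1/4).

T ≈ 287 K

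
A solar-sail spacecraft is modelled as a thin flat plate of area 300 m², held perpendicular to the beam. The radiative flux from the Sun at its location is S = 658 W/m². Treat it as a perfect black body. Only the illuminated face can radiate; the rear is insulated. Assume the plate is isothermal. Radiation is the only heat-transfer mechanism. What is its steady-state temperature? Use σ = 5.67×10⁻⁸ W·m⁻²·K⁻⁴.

T ≈ 328 K

At equilibrium, absorbed power = emitted power.
Absorbing cross-section = A = 300.0 m²; emitting surface = A = 300.0 m² (ratio 1).
S·A_cross = εσ·A_surf·T⁴  ⇒  T⁴ = S/(1σ).
T⁴ = 1.00·658/(1·5.67×10⁻⁸) = 1.160×10¹⁰ K⁴.
T = (1.160×10¹⁰)^(1/4).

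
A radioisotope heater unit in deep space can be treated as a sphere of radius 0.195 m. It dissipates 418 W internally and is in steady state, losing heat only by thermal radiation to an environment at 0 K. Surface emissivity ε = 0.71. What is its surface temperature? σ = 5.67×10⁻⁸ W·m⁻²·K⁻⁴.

T ≈ 384 K

Steady state: internal power = radiated power, P = εσA T⁴.
Radiating area A = 4πr² = 0.4778 m².
T⁴ = P/(εσA) = 418/(0.71·5.67×10⁻⁸·0.4778) = 2.173×10¹⁰ K⁴.
T = (2.173×10¹⁰)^(1/4).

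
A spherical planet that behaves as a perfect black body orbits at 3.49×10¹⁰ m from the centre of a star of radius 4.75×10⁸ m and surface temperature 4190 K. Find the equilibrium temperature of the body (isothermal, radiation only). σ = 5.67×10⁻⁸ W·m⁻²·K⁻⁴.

T ≈ 346 K

The star's surface emits σT_*⁴; at distance d the flux is S = σT_*⁴(R_*/d)².
S = 5.67×10⁻⁸·(4190)⁴·(4.75×10⁸/3.49×10¹⁰)² = 3237 W/m².
For an isothermal sphere T⁴ = (1−a)S/(4σ) = 1.427×10¹⁰ K⁴.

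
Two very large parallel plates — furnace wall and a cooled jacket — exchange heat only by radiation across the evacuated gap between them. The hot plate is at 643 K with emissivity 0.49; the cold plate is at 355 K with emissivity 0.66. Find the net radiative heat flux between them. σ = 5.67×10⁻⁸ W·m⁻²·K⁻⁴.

For two infinite grey parallel plates, q = σ(T₁⁴ − T₂⁴)/(1/ε₁ + 1/ε₂ − 1).
T₁⁴ − T₂⁴ = 1.709×10¹¹ − 1.588×10¹⁰ = 1.551×10¹¹ K⁴.
1/ε₁ + 1/ε₂ − 1 = 2.041 + 1.515 − 1 = 2.556.
q = 5.67×10⁻⁸ × 1.551×10¹¹ / 2.556.

q ≈ 3440 W/m²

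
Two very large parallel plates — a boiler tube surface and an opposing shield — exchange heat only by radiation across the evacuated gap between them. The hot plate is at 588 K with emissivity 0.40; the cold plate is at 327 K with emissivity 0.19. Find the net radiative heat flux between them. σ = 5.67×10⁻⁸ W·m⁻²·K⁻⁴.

For two infinite grey parallel plates, q = σ(T₁⁴ − T₂⁴)/(1/ε₁ + 1/ε₂ − 1).
T₁⁴ − T₂⁴ = 1.195×10¹¹ − 1.143×10¹⁰ = 1.081×10¹¹ K⁴.
1/ε₁ + 1/ε₂ − 1 = 2.500 + 5.263 − 1 = 6.763.
q = 5.67×10⁻⁸ × 1.081×10¹¹ / 6.763.

q ≈ 906 W/m²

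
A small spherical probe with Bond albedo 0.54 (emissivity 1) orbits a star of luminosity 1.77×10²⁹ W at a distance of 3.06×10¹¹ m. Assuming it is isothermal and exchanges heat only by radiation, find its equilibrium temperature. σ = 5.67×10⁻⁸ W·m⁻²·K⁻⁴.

First find the stellar flux at distance d: S = L/(4πd²) = 1.77×10²⁹/(4π·(3.06×10¹¹)²) = 1.504×10⁵ W/m².
For an isothermal sphere, absorbed (1−a)S·πr² = emitted σ·4πr²·T⁴, so T⁴ = (1−a)S/(4σ).
T⁴ = 0.460·1.504×10⁵/(4·5.67×10⁻⁸) = 3.051×10¹¹ K⁴.

T ≈ 743 K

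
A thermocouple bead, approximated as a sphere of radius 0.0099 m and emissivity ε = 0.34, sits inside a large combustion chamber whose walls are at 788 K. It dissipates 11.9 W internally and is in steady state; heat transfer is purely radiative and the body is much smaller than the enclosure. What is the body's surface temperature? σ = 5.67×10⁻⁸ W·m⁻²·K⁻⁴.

For a small grey body in a large enclosure, net radiated power = εσA(T⁴ − T_w⁴).
Steady state: P = εσA(T⁴ − T_w⁴) with A = 4πr² = 0.001232 m².
T⁴ = P/(εσA) + T_w⁴ = 11.9/(0.34·5.67×10⁻⁸·0.001232) + (788)⁴
    = 5.012×10¹¹ + 3.856×10¹¹ = 8.868×10¹¹ K⁴.

T ≈ 970 K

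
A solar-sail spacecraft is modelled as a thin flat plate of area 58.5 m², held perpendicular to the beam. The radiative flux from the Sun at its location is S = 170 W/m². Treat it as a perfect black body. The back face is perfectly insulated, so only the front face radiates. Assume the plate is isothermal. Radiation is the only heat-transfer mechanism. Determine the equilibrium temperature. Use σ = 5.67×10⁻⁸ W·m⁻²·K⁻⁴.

At equilibrium, absorbed power = emitted power.
Absorbing cross-section = A = 58.50 m²; emitting surface = A = 58.50 m² (ratio 1).
S·A_cross = εσ·A_surf·T⁴  ⇒  T⁴ = S/(1σ).
T⁴ = 1.00·170/(1·5.67×10⁻⁸) = 2.998×10⁹ K⁴.
T = (2.998×10⁹)^(1/4).

T ≈ 234 K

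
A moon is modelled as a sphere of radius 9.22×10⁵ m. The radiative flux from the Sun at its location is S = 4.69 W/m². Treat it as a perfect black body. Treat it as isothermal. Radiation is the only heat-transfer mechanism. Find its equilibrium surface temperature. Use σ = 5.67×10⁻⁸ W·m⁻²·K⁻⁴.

T ≈ 67.4 K

At equilibrium, absorbed power = emitted power.
Absorbing cross-section = πr² = 2.671×10¹² m²; emitting surface = 4πr² = 1.068×10¹³ m² (ratio 4).
S·A_cross = εσ·A_surf·T⁴  ⇒  T⁴ = S/(4σ).
T⁴ = 1.00·4.69/(4·5.67×10⁻⁸) = 2.068×10⁷ K⁴.
T = (2.068×10⁷)^(1/4).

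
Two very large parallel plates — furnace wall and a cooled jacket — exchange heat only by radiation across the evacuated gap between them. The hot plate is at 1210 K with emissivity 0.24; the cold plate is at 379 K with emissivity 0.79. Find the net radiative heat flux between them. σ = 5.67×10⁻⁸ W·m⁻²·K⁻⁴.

q ≈ 27200 W/m²

For two infinite grey parallel plates, q = σ(T₁⁴ − T₂⁴)/(1/ε₁ + 1/ε₂ − 1).
T₁⁴ − T₂⁴ = 2.144×10¹² − 2.063×10¹⁰ = 2.123×10¹² K⁴.
1/ε₁ + 1/ε₂ − 1 = 4.167 + 1.266 − 1 = 4.432.
q = 5.67×10⁻⁸ × 2.123×10¹² / 4.432.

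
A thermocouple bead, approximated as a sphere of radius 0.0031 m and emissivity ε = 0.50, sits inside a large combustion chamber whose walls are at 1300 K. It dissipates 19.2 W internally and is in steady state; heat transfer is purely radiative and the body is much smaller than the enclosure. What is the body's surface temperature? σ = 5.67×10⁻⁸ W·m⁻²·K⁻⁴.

T ≈ 1710 K

For a small grey body in a large enclosure, net radiated power = εσA(T⁴ − T_w⁴).
Steady state: P = εσA(T⁴ − T_w⁴) with A = 4πr² = 1.208×10⁻⁴ m².
T⁴ = P/(εσA) + T_w⁴ = 19.2/(0.50·5.67×10⁻⁸·1.208×10⁻⁴) + (1300)⁴
    = 5.608×10¹² + 2.856×10¹² = 8.464×10¹² K⁴.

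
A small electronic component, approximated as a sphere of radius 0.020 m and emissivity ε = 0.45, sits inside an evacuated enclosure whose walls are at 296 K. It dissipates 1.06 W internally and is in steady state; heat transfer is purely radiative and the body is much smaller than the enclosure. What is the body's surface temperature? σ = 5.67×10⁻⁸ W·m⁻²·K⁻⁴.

T ≈ 355 K

For a small grey body in a large enclosure, net radiated power = εσA(T⁴ − T_w⁴).
Steady state: P = εσA(T⁴ − T_w⁴) with A = 4πr² = 0.005027 m².
T⁴ = P/(εσA) + T_w⁴ = 1.06/(0.45·5.67×10⁻⁸·0.005027) + (296)⁴
    = 8.265×10⁹ + 7.677×10⁹ = 1.594×10¹⁰ K⁴.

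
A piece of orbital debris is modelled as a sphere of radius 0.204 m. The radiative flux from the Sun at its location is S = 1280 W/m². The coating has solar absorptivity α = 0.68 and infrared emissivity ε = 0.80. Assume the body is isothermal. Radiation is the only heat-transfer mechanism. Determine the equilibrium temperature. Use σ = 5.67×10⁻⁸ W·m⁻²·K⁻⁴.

T ≈ 263 K

At equilibrium, absorbed power = emitted power.
Absorbing cross-section = πr² = 0.1307 m²; emitting surface = 4πr² = 0.5230 m² (ratio 4).
αS·A_cross = εσ·A_surf·T⁴  ⇒  T⁴ = αS/(ε·4σ).
T⁴ = 0.680·1280/(0.80·4·5.67×10⁻⁸) = 4.797×10⁹ K⁴.
T = (4.797×10⁹)^(1/4).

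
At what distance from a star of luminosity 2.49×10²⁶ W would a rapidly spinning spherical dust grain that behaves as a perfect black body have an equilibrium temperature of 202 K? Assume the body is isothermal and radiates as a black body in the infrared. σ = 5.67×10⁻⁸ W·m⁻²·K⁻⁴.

d ≈ 2.29×10¹¹ m

For an isothermal black-emitting sphere, (1−a)S·πr² = σ·4πr²·T⁴ ⇒ S = 4σT⁴/(1−a).
S = 4·5.67×10⁻⁸·(202)⁴/1.00 = 377.6 W/m².
Flux falls as S = L/(4πd²), so d = √(L/(4πS)) = √(2.49×10²⁶/(4π·377.6)).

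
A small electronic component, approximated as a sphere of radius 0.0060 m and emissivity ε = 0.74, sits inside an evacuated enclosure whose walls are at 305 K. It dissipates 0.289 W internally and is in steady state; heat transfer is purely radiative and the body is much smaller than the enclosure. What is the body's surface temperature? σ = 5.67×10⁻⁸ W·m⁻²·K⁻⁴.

T ≈ 393 K

For a small grey body in a large enclosure, net radiated power = εσA(T⁴ − T_w⁴).
Steady state: P = εσA(T⁴ − T_w⁴) with A = 4πr² = 4.524×10⁻⁴ m².
T⁴ = P/(εσA) + T_w⁴ = 0.289/(0.74·5.67×10⁻⁸·4.524×10⁻⁴) + (305)⁴
    = 1.523×10¹⁰ + 8.654×10⁹ = 2.388×10¹⁰ K⁴.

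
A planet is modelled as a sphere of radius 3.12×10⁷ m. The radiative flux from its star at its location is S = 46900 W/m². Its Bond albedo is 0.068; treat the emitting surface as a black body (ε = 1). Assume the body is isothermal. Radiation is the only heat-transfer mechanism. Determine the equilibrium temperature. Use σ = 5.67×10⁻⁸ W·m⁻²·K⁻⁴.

At equilibrium, absorbed power = emitted power.
Absorbing cross-section = πr² = 3.058×10¹⁵ m²; emitting surface = 4πr² = 1.223×10¹⁶ m² (ratio 4).
(1−a)S·A_cross = εσ·A_surf·T⁴  ⇒  T⁴ = (1−a)S/(4σ).
T⁴ = 0.932·46900/(4·5.67×10⁻⁸) = 1.927×10¹¹ K⁴.
T = (1.927×10¹¹)^(1/4).

T ≈ 663 K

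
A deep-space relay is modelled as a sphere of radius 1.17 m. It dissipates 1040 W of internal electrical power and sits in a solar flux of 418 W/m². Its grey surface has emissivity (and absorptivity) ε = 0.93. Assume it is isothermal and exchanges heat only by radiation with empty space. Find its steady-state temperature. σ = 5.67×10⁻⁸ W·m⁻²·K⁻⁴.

At steady state, absorbed solar power + internal power = radiated power.
Absorbed: α·S·A_cross = 0.93·418·4.301 = 1672 W (cross-section πr²).
Total input = 1672 + 1040 = 2712 W.
Radiated: εσ·A_surf·T⁴ with A_surf = 4πr² = 17.20 m².
T⁴ = 2712/(0.93·5.67×10⁻⁸·17.20) = 2.990×10⁹ K⁴.

T ≈ 234 K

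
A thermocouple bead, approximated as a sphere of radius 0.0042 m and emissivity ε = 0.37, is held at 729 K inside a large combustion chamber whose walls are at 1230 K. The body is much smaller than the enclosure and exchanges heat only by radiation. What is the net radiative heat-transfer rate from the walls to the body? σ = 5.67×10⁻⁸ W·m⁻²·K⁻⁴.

For a small grey body in a large enclosure: P_net = εσA(T_body⁴ − T_wall⁴).
A = 4πr² = 2.217×10⁻⁴ m²; T_body⁴ − T_wall⁴ = 2.824×10¹¹ − 2.289×10¹² = -2.006×10¹² K⁴.
|P_net| = 0.37·5.67×10⁻⁸·2.217×10⁻⁴·2.006×10¹².

P_net ≈ 9.33 W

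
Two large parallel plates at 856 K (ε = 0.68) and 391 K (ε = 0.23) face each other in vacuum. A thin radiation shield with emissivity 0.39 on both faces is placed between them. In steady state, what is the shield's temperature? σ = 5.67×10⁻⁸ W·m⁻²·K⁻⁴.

T_s ≈ 776 K

In steady state the net flux on the hot side equals that on the cold side.
σ(T₁⁴−T_s⁴)/D₁ = σ(T_s⁴−T₂⁴)/D₂, with D₁ = 1/ε₁+1/ε_s−1 = 3.035, D₂ = 1/ε_s+1/ε₂−1 = 5.912.
Solve for T_s⁴: T_s⁴ = (D₂·T₁⁴ + D₁·T₂⁴)/(D₁+D₂) = 3.627×10¹¹ K⁴.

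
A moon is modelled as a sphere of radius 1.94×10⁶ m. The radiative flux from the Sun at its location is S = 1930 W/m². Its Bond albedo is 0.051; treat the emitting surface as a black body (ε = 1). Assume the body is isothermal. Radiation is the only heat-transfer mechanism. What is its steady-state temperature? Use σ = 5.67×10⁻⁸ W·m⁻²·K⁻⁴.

T ≈ 300 K

At equilibrium, absorbed power = emitted power.
Absorbing cross-section = πr² = 1.182×10¹³ m²; emitting surface = 4πr² = 4.729×10¹³ m² (ratio 4).
(1−a)S·A_cross = εσ·A_surf·T⁴  ⇒  T⁴ = (1−a)S/(4σ).
T⁴ = 0.949·1930/(4·5.67×10⁻⁸) = 8.076×10⁹ K⁴.
T = (8.076×10⁹)^(1/4).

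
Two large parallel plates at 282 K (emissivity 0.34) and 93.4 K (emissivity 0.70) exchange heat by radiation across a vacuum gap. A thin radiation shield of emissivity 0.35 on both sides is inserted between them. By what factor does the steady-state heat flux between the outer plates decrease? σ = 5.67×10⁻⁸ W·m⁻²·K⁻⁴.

Without shield: q₀ = σΔ(T⁴)/(1/ε₁+1/ε₂−1) with denominator 3.370.
With shield the two gaps are in series; the resistances add: (1/ε₁+1/ε_s−1)+(1/ε_s+1/ε₂−1) = 4.798+3.286 = 8.084.
Heat-flux ratio q₀/q = 8.084/3.370.

factor ≈ 2.40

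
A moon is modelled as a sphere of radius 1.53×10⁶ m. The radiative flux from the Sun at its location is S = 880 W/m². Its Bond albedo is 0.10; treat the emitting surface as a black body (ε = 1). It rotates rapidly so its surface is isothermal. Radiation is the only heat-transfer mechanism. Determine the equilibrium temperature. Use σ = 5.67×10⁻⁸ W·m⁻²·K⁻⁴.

T ≈ 243 K

At equilibrium, absorbed power = emitted power.
Absorbing cross-section = πr² = 7.354×10¹² m²; emitting surface = 4πr² = 2.942×10¹³ m² (ratio 4).
(1−a)S·A_cross = εσ·A_surf·T⁴  ⇒  T⁴ = (1−a)S/(4σ).
T⁴ = 0.900·880/(4·5.67×10⁻⁸) = 3.492×10⁹ K⁴.
T = (3.492×10⁹)^(1/4).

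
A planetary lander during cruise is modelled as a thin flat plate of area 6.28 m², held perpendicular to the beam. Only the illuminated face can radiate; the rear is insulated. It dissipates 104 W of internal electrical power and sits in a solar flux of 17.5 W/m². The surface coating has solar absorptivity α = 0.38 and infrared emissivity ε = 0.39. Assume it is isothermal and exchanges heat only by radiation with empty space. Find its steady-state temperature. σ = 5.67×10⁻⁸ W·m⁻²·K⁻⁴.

T ≈ 180 K

At steady state, absorbed solar power + internal power = radiated power.
Absorbed: α·S·A_cross = 0.38·17.5·6.280 = 41.76 W (cross-section A).
Total input = 41.76 + 104 = 145.8 W.
Radiated: εσ·A_surf·T⁴ with A_surf = A = 6.280 m².
T⁴ = 145.8/(0.39·5.67×10⁻⁸·6.280) = 1.050×10⁹ K⁴.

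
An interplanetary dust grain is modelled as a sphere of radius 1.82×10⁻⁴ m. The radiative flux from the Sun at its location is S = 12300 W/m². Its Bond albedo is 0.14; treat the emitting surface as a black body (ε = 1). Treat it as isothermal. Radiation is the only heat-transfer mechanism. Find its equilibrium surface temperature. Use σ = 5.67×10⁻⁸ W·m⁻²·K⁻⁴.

T ≈ 465 K

At equilibrium, absorbed power = emitted power.
Absorbing cross-section = πr² = 1.041×10⁻⁷ m²; emitting surface = 4πr² = 4.162×10⁻⁷ m² (ratio 4).
(1−a)S·A_cross = εσ·A_surf·T⁴  ⇒  T⁴ = (1−a)S/(4σ).
T⁴ = 0.860·12300/(4·5.67×10⁻⁸) = 4.664×10¹⁰ K⁴.
T = (4.664×10¹⁰)^(1/4).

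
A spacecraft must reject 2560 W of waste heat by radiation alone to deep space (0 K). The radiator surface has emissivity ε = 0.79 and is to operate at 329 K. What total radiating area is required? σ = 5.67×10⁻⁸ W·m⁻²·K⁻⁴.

P = εσA T⁴ ⇒ A = P/(εσT⁴).
T⁴ = 1.172×10¹⁰ K⁴.
A = 2560/(0.79 × 5.67×10⁻⁸ × 1.172×10¹⁰).

A ≈ 4.88 m²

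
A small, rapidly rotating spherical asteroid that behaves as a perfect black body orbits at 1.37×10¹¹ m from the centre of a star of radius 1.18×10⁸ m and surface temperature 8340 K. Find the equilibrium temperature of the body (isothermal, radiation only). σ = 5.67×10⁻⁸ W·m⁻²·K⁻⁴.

T ≈ 173 K

The star's surface emits σT_*⁴; at distance d the flux is S = σT_*⁴(R_*/d)².
S = 5.67×10⁻⁸·(8340)⁴·(1.18×10⁸/1.37×10¹¹)² = 203.5 W/m².
For an isothermal sphere T⁴ = (1−a)S/(4σ) = 8.973×10⁸ K⁴.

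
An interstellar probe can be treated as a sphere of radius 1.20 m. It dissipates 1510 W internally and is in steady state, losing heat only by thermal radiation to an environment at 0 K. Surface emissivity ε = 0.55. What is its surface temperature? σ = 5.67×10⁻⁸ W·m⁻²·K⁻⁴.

T ≈ 227 K

Steady state: internal power = radiated power, P = εσA T⁴.
Radiating area A = 4πr² = 18.10 m².
T⁴ = P/(εσA) = 1510/(0.55·5.67×10⁻⁸·18.10) = 2.676×10⁹ K⁴.
T = (2.676×10⁹)^(1/4).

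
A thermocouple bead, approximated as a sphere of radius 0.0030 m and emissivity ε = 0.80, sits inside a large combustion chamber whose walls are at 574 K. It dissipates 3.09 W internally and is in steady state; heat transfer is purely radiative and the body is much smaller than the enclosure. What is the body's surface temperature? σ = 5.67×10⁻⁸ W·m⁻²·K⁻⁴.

For a small grey body in a large enclosure, net radiated power = εσA(T⁴ − T_w⁴).
Steady state: P = εσA(T⁴ − T_w⁴) with A = 4πr² = 1.131×10⁻⁴ m².
T⁴ = P/(εσA) + T_w⁴ = 3.09/(0.80·5.67×10⁻⁸·1.131×10⁻⁴) + (574)⁴
    = 6.023×10¹¹ + 1.086×10¹¹ = 7.109×10¹¹ K⁴.

T ≈ 918 K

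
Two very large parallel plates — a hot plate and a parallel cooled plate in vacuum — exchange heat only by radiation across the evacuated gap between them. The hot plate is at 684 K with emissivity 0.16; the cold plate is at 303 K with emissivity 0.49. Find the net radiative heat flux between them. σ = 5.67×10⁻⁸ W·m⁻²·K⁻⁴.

q ≈ 1640 W/m²

For two infinite grey parallel plates, q = σ(T₁⁴ − T₂⁴)/(1/ε₁ + 1/ε₂ − 1).
T₁⁴ − T₂⁴ = 2.189×10¹¹ − 8.429×10⁹ = 2.105×10¹¹ K⁴.
1/ε₁ + 1/ε₂ − 1 = 6.250 + 2.041 − 1 = 7.291.
q = 5.67×10⁻⁸ × 2.105×10¹¹ / 7.291.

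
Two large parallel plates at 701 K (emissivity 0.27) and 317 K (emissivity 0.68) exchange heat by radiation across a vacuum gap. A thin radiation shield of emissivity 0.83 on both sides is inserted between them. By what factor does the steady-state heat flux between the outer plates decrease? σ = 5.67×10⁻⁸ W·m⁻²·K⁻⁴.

factor ≈ 1.34

Without shield: q₀ = σΔ(T⁴)/(1/ε₁+1/ε₂−1) with denominator 4.174.
With shield the two gaps are in series; the resistances add: (1/ε₁+1/ε_s−1)+(1/ε_s+1/ε₂−1) = 3.909+1.675 = 5.584.
Heat-flux ratio q₀/q = 5.584/4.174.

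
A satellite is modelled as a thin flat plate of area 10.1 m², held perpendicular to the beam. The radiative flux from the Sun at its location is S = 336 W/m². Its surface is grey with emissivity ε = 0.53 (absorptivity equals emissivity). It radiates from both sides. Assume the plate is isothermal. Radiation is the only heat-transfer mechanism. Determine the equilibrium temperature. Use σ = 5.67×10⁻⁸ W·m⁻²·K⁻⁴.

T ≈ 233 K

At equilibrium, absorbed power = emitted power.
Absorbing cross-section = A = 10.10 m²; emitting surface = 2A = 20.20 m² (ratio 2).
εS·A_cross = εσ·A_surf·T⁴  ⇒  T⁴ = S/(2σ)   (ε cancels).
T⁴ = 336/(2·5.67×10⁻⁸) = 2.963×10⁹ K⁴.
T = (2.963×10⁹)^(1/4).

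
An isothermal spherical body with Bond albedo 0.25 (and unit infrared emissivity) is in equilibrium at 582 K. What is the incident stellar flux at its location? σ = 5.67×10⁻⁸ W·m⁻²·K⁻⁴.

(1−a)S·πr² = σ·4πr²·T⁴ ⇒ S = 4σT⁴/(1−a).
S = 4·5.67×10⁻⁸·1.147×10¹¹/0.750.

S ≈ 34700 W/m²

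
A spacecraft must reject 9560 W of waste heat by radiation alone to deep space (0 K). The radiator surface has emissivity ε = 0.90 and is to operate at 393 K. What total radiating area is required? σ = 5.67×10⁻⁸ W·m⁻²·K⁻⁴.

P = εσA T⁴ ⇒ A = P/(εσT⁴).
T⁴ = 2.385×10¹⁰ K⁴.
A = 9560/(0.90 × 5.67×10⁻⁸ × 2.385×10¹⁰).

A ≈ 7.85 m²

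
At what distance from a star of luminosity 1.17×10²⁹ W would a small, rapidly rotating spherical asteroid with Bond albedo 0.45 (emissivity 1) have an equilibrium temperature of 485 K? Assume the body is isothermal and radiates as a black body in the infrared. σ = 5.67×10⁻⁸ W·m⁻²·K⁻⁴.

For an isothermal black-emitting sphere, (1−a)S·πr² = σ·4πr²·T⁴ ⇒ S = 4σT⁴/(1−a).
S = 4·5.67×10⁻⁸·(485)⁴/0.550 = 22820 W/m².
Flux falls as S = L/(4πd²), so d = √(L/(4πS)) = √(1.17×10²⁹/(4π·22820)).

d ≈ 6.39×10¹¹ m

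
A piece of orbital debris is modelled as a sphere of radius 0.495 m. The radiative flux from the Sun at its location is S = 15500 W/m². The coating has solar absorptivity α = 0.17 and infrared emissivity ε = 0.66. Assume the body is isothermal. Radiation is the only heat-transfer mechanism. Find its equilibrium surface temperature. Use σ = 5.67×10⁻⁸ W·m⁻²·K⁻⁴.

At equilibrium, absorbed power = emitted power.
Absorbing cross-section = πr² = 0.7698 m²; emitting surface = 4πr² = 3.079 m² (ratio 4).
αS·A_cross = εσ·A_surf·T⁴  ⇒  T⁴ = αS/(ε·4σ).
T⁴ = 0.170·15500/(0.66·4·5.67×10⁻⁸) = 1.760×10¹⁰ K⁴.
T = (1.760×10¹⁰)^(1/4).

T ≈ 364 K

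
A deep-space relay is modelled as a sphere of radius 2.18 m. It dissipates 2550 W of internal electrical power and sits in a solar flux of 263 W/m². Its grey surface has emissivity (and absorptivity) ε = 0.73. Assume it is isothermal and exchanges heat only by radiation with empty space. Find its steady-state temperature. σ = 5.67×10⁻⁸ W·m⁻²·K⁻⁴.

At steady state, absorbed solar power + internal power = radiated power.
Absorbed: α·S·A_cross = 0.73·263·14.93 = 2866 W (cross-section πr²).
Total input = 2866 + 2550 = 5416 W.
Radiated: εσ·A_surf·T⁴ with A_surf = 4πr² = 59.72 m².
T⁴ = 5416/(0.73·5.67×10⁻⁸·59.72) = 2.191×10⁹ K⁴.

T ≈ 216 K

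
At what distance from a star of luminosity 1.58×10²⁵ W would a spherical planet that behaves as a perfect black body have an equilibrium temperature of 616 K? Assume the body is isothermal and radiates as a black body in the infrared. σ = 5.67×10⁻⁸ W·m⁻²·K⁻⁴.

For an isothermal black-emitting sphere, (1−a)S·πr² = σ·4πr²·T⁴ ⇒ S = 4σT⁴/(1−a).
S = 4·5.67×10⁻⁸·(616)⁴/1.00 = 32660 W/m².
Flux falls as S = L/(4πd²), so d = √(L/(4πS)) = √(1.58×10²⁵/(4π·32660)).

d ≈ 6.20×10⁹ m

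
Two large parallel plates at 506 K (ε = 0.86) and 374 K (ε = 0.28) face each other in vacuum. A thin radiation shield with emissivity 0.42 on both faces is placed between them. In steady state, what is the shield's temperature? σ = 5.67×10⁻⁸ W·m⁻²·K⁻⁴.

In steady state the net flux on the hot side equals that on the cold side.
σ(T₁⁴−T_s⁴)/D₁ = σ(T_s⁴−T₂⁴)/D₂, with D₁ = 1/ε₁+1/ε_s−1 = 2.544, D₂ = 1/ε_s+1/ε₂−1 = 4.952.
Solve for T_s⁴: T_s⁴ = (D₂·T₁⁴ + D₁·T₂⁴)/(D₁+D₂) = 4.995×10¹⁰ K⁴.

T_s ≈ 473 K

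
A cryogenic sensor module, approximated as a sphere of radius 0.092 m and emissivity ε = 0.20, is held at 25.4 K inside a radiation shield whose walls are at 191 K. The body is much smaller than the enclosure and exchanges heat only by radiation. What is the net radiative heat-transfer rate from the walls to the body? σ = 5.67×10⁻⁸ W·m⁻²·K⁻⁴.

For a small grey body in a large enclosure: P_net = εσA(T_body⁴ − T_wall⁴).
A = 4πr² = 0.1064 m²; T_body⁴ − T_wall⁴ = 4.162×10⁵ − 1.331×10⁹ = -1.330×10⁹ K⁴.
|P_net| = 0.20·5.67×10⁻⁸·0.1064·1.330×10⁹.

P_net ≈ 1.60 W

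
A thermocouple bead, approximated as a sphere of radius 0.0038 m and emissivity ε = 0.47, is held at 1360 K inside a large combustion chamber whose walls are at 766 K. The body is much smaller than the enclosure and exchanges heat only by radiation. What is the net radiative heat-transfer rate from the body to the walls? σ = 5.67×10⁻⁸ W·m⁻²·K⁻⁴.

P_net ≈ 14.9 W

For a small grey body in a large enclosure: P_net = εσA(T_body⁴ − T_wall⁴).
A = 4πr² = 1.815×10⁻⁴ m²; T_body⁴ − T_wall⁴ = 3.421×10¹² − 3.443×10¹¹ = 3.077×10¹² K⁴.
|P_net| = 0.47·5.67×10⁻⁸·1.815×10⁻⁴·3.077×10¹².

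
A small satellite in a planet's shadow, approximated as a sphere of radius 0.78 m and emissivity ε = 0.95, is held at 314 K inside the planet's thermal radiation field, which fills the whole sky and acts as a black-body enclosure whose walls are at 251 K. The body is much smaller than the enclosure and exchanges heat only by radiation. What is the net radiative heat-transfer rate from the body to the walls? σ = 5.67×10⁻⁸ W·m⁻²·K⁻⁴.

For a small grey body in a large enclosure: P_net = εσA(T_body⁴ − T_wall⁴).
A = 4πr² = 7.645 m²; T_body⁴ − T_wall⁴ = 9.721×10⁹ − 3.969×10⁹ = 5.752×10⁹ K⁴.
|P_net| = 0.95·5.67×10⁻⁸·7.645·5.752×10⁹.

P_net ≈ 2370 W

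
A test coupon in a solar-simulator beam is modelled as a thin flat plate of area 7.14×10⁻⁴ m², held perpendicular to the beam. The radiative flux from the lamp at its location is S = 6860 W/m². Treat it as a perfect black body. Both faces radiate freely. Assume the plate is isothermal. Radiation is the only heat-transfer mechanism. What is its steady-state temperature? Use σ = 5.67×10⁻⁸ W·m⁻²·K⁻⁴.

At equilibrium, absorbed power = emitted power.
Absorbing cross-section = A = 7.140×10⁻⁴ m²; emitting surface = 2A = 0.001428 m² (ratio 2).
S·A_cross = εσ·A_surf·T⁴  ⇒  T⁴ = S/(2σ).
T⁴ = 1.00·6860/(2·5.67×10⁻⁸) = 6.049×10¹⁰ K⁴.
T = (6.049×10¹⁰)^(1/4).

T ≈ 496 K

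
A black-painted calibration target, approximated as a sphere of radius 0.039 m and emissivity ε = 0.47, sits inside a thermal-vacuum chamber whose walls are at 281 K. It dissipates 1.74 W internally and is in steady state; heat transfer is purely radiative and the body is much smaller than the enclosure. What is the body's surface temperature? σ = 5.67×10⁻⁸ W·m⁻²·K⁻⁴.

T ≈ 313 K

For a small grey body in a large enclosure, net radiated power = εσA(T⁴ − T_w⁴).
Steady state: P = εσA(T⁴ − T_w⁴) with A = 4πr² = 0.01911 m².
T⁴ = P/(εσA) + T_w⁴ = 1.74/(0.47·5.67×10⁻⁸·0.01911) + (281)⁴
    = 3.416×10⁹ + 6.235×10⁹ = 9.651×10⁹ K⁴.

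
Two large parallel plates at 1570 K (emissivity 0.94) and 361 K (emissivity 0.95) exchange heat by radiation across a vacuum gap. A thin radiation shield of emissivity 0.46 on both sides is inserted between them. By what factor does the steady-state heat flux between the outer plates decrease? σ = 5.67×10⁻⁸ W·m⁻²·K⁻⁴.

factor ≈ 4.00

Without shield: q₀ = σΔ(T⁴)/(1/ε₁+1/ε₂−1) with denominator 1.116.
With shield the two gaps are in series; the resistances add: (1/ε₁+1/ε_s−1)+(1/ε_s+1/ε₂−1) = 2.238+2.227 = 4.464.
Heat-flux ratio q₀/q = 4.464/1.116.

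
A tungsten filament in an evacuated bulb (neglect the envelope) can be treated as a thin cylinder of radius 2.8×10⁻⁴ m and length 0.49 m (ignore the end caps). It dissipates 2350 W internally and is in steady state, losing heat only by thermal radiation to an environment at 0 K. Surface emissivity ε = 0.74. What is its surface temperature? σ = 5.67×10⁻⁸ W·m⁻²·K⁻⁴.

T ≈ 2840 K

Steady state: internal power = radiated power, P = εσA T⁴.
Radiating area A = 2πrL = 8.621×10⁻⁴ m².
T⁴ = P/(εσA) = 2350/(0.74·5.67×10⁻⁸·8.621×10⁻⁴) = 6.497×10¹³ K⁴.
T = (6.497×10¹³)^(1/4).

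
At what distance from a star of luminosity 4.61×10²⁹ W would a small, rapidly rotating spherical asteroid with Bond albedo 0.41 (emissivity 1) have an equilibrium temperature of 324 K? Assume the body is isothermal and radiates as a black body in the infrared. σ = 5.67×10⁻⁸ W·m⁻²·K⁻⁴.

For an isothermal black-emitting sphere, (1−a)S·πr² = σ·4πr²·T⁴ ⇒ S = 4σT⁴/(1−a).
S = 4·5.67×10⁻⁸·(324)⁴/0.590 = 4236 W/m².
Flux falls as S = L/(4πd²), so d = √(L/(4πS)) = √(4.61×10²⁹/(4π·4236)).

d ≈ 2.94×10¹² m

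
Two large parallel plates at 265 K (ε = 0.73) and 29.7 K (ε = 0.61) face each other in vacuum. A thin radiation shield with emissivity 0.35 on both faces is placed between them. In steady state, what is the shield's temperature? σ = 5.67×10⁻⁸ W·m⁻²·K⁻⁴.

In steady state the net flux on the hot side equals that on the cold side.
σ(T₁⁴−T_s⁴)/D₁ = σ(T_s⁴−T₂⁴)/D₂, with D₁ = 1/ε₁+1/ε_s−1 = 3.227, D₂ = 1/ε_s+1/ε₂−1 = 3.496.
Solve for T_s⁴: T_s⁴ = (D₂·T₁⁴ + D₁·T₂⁴)/(D₁+D₂) = 2.565×10⁹ K⁴.

T_s ≈ 225 K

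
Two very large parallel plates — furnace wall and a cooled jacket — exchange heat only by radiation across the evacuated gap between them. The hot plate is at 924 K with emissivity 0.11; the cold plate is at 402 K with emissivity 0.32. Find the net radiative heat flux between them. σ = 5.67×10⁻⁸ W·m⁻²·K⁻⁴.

q ≈ 3550 W/m²

For two infinite grey parallel plates, q = σ(T₁⁴ − T₂⁴)/(1/ε₁ + 1/ε₂ − 1).
T₁⁴ − T₂⁴ = 7.289×10¹¹ − 2.612×10¹⁰ = 7.028×10¹¹ K⁴.
1/ε₁ + 1/ε₂ − 1 = 9.091 + 3.125 − 1 = 11.22.
q = 5.67×10⁻⁸ × 7.028×10¹¹ / 11.22.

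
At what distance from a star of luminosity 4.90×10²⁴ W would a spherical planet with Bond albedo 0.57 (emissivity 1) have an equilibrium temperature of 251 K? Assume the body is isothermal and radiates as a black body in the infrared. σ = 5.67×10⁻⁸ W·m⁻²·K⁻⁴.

d ≈ 1.36×10¹⁰ m

For an isothermal black-emitting sphere, (1−a)S·πr² = σ·4πr²·T⁴ ⇒ S = 4σT⁴/(1−a).
S = 4·5.67×10⁻⁸·(251)⁴/0.430 = 2093 W/m².
Flux falls as S = L/(4πd²), so d = √(L/(4πS)) = √(4.90×10²⁴/(4π·2093)).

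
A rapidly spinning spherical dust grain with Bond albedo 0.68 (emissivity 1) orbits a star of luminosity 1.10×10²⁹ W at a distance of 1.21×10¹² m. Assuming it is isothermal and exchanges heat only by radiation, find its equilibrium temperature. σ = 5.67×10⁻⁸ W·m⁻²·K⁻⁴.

T ≈ 303 K

First find the stellar flux at distance d: S = L/(4πd²) = 1.10×10²⁹/(4π·(1.21×10¹²)²) = 5979 W/m².
For an isothermal sphere, absorbed (1−a)S·πr² = emitted σ·4πr²·T⁴, so T⁴ = (1−a)S/(4σ).
T⁴ = 0.320·5979/(4·5.67×10⁻⁸) = 8.436×10⁹ K⁴.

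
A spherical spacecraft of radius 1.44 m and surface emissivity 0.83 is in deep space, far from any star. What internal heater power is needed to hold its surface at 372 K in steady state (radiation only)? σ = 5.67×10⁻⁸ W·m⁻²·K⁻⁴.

P ≈ 23500 W

P = εσ·4πr²·T⁴.
4πr² = 26.06 m²; T⁴ = 1.915×10¹⁰ K⁴.
P = 0.83·5.67×10⁻⁸·26.06·1.915×10¹⁰.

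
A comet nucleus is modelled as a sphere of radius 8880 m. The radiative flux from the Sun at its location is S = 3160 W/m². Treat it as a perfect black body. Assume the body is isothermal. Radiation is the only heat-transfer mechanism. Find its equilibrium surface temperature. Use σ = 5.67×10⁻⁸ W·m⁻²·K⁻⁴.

T ≈ 344 K

At equilibrium, absorbed power = emitted power.
Absorbing cross-section = πr² = 2.477×10⁸ m²; emitting surface = 4πr² = 9.909×10⁸ m² (ratio 4).
S·A_cross = εσ·A_surf·T⁴  ⇒  T⁴ = S/(4σ).
T⁴ = 1.00·3160/(4·5.67×10⁻⁸) = 1.393×10¹⁰ K⁴.
T = (1.393×10¹⁰)^(1/4).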